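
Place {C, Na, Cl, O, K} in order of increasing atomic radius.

O < C < Cl < Na < K

Radius decreases left→right (rising Z_eff, same n) and increases top→bottom (higher n).
These span different periods and groups, so the two trends combine.
C > O: C lies to the left of O in period 2, so the across-period effect alone puts C larger.
Cl > C: the two effects oppose for this pair; the down-group effect wins (99 vs 75 pm).
Na > Cl: both are in period 3; the period trend gives Na the larger value.
K > Na: K sits below Na in group 1, so the down-group effect alone puts K larger.
Approximate values (pm): C 75, O 63, Na 155, Cl 99, K 196.
So from smallest to largest: O < C < Cl < Na < K.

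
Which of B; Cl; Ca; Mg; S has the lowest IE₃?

IE_3 is the cost of taking one more electron from the +2 cation: B²⁺ still has 1 valence electron; Cl²⁺ still has 5 valence electrons; Ca²⁺ is the bare [Ar] core; Mg²⁺ is the bare [Ne] core; S²⁺ still has 4 valence electrons.
Pulling an electron out of a noble-gas core costs far more than removing a remaining valence electron, so Ca and Mg sit at the high end of IE_3.
Valence configurations: B²⁺ [He]2s¹, Cl²⁺ [Ne]3s²3p³, S²⁺ [Ne]3s²3p².
The numbers (kJ/mol): B 3660, Cl 3822, Ca 4912, Mg 7733, S 3357.
So the third ionization energies run S < B < Cl < Ca < Mg.

S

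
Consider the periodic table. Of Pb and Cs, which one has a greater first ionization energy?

Pb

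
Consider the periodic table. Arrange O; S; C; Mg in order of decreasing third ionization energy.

The third ionization energy removes an electron from the +2 ion. For each element: O²⁺ still has 4 valence electrons; S²⁺ still has 4 valence electrons; C²⁺ still has 2 valence electrons; Mg²⁺ is the bare [Ne] core.
Pulling an electron out of a noble-gas core costs far more than removing a remaining valence electron, so Mg sits at the high end of IE_3.
Valence configurations: O²⁺ [He]2s²2p², S²⁺ [Ne]3s²3p², C²⁺ [He]2s².
Approximate IE_3 values (kJ/mol): O 5300, S 3357, C 4620, Mg 7733.
So the third ionization energies run S < C < O < Mg.

Mg > O > C > S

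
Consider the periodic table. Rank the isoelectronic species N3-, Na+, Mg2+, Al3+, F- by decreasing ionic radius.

N3- > F- > Na+ > Mg2+ > Al3+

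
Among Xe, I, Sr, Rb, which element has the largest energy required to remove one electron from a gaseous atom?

Xe

Rb is in period 5, group 1; Sr is in period 5, group 2; I is in period 5, group 17; Xe is in period 5, group 18.
IE₁ increases left→right with effective nuclear charge and decreases top→bottom as the valence shell moves farther out.
All lie in period 5, so first ionization energy increases left to right.
The largest energy required to remove one electron from a gaseous atom among these belongs to Xe.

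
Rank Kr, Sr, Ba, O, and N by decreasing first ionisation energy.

N is in period 2, group 15; O is in period 2, group 16; Kr is in period 4, group 18; Sr is in period 5, group 2; Ba is in period 6, group 2.
Removing the outermost electron gets harder across a period and easier down a group.
Neither a single period nor a single group — weigh both effects.
Sr > Ba: Sr sits above Ba in group 2, so the down-group effect alone puts Sr higher.
O > Sr: both effects reinforce here, so O is clearly the higher of the two.
Kr > O: the two effects oppose for this pair; the across-period effect wins (1351 vs 1314 kJ/mol).
N > Kr: period and group pull opposite ways; the down-group shift dominates (1402 vs 1351 kJ/mol).
Note the exception: N has a higher first ionization energy than O, contrary to the simple trend — pairing an electron in O's 2p⁴ costs repulsion energy, so O ionizes more easily than half-filled N (2p³).
For reference (kJ/mol): N 1402, O 1314, Kr 1351, Sr 550, Ba 503.
So from highest to lowest: N > Kr > O > Sr > Ba.

N > Kr > O > Sr > Ba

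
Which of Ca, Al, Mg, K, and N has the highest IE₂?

K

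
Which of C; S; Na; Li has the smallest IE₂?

Consider each +1 ion: C⁺ still has 3 valence electrons; S⁺ still has 5 valence electrons; Na⁺ is the bare [Ne] core; Li⁺ is the bare [He] core.
Pulling an electron out of a noble-gas core costs far more than removing a remaining valence electron, so Na and Li sit at the high end of IE_2.
Valence configurations: C⁺ [He]2s²2p¹, S⁺ [Ne]3s²3p³.
Tabulated IE_2 (kJ/mol): C 2353, S 2252, Na 4562, Li 7298.
Hence IE_2: S < C < Na < Li.

S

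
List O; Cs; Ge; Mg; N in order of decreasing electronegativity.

O, N, Ge, Mg, Cs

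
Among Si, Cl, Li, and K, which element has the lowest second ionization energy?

The second ionization energy removes an electron from the +1 ion. For each element: Si⁺ still has 3 valence electrons; Cl⁺ still has 6 valence electrons; Li⁺ is the bare [He] core; K⁺ is the bare [Ar] core.
Core electrons are held far more tightly than valence electrons, so K and Li top the IE_2 order.
Valence configurations: Si⁺ [Ne]3s²3p¹, Cl⁺ [Ne]3s²3p⁴.
The numbers (kJ/mol): Si 1577, Cl 2298, Li 7298, K 3052.
So the second ionization energies run Si < Cl < K < Li.

Si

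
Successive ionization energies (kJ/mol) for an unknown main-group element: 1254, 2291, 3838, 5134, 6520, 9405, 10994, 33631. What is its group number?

Look for the largest jump between consecutive ionization energies: IE8/IE7 ≈ 3.1, far larger than any earlier ratio.
That jump marks the point where a core electron is being removed. So the atom has 7 valence electrons.
A main-group element with 7 valence electrons is in group 17.

Group 17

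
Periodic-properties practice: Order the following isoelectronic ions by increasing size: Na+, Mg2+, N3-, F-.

Mg2+ < Na+ < F- < N3-

All of these have 10 electrons, so size is governed by nuclear charge alone: the more protons, the stronger the pull on the same electron cloud, and the smaller the ion.
Nuclear charges: Mg2+ (Z=12), Na+ (Z=11), F- (Z=9), N3- (Z=7).
Smallest to largest: Mg2+ < Na+ < F- < N3-.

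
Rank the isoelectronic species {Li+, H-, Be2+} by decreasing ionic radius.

H- > Li+ > Be2+

All of these have 2 electrons, so size is governed by nuclear charge alone: the more protons, the stronger the pull on the same electron cloud, and the smaller the ion.
Nuclear charges: Be2+ (Z=4), Li+ (Z=3), H- (Z=1).
Largest to smallest: H- > Li+ > Be2+.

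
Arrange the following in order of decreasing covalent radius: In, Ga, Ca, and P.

P is in period 3, group 15; Ca is in period 4, group 2; Ga is in period 4, group 13; In is in period 5, group 13.
Across a period the added protons contract the valence shell; down a group each new principal shell makes the atom larger.
These span different periods and groups, so the two trends combine.
Ga > P: relative to P, both the across-period and down-group shifts push Ga's atomic radius up.
In > Ga: they share group 13; the group trend gives In the larger value.
Ca > In: the two effects oppose for this pair; the across-period effect wins (171 vs 142 pm).
Tabulated atomic radius (pm): P 111, Ca 171, Ga 124, In 142.
So from largest to smallest: Ca > In > Ga > P.

Ca > In > Ga > P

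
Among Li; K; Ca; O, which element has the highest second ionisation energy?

IE_2 is the cost of taking one more electron from the +1 cation: Li⁺ is the bare [He] core; K⁺ is the bare [Ar] core; Ca⁺ still has 1 valence electron; O⁺ still has 5 valence electrons.
Usually core removal costs more than valence removal, but here the competition is close: a tightly held n=2 valence electron can cost more to remove than an n=3 core electron, so the actual values have to decide it.
Valence configurations: Ca⁺ [Ar]4s¹, O⁺ [He]2s²2p³.
Approximate IE_2 values (kJ/mol): Li 7298, K 3052, Ca 1145, O 3388.
Putting it together, IE_2: Ca < K < O < Li.

Li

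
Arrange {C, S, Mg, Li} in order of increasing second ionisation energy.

Mg < S < C < Li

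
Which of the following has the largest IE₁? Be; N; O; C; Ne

Ne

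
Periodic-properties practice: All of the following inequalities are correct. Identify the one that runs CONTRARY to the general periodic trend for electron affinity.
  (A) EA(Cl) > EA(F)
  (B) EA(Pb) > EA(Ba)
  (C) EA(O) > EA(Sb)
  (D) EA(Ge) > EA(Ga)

The general trend: electron affinity increases across a period and decreases down a group.
(A) Cl (period 3, group 17) vs F (period 2, group 17): the stated order contradicts the simple trend.
(B) Pb (period 6, group 14) vs Ba (period 6, group 2): the stated order agrees with the simple trend.
(C) O (period 2, group 16) vs Sb (period 5, group 15): the stated order agrees with the simple trend.
(D) Ge (period 4, group 14) vs Ga (period 4, group 13): the stated order agrees with the simple trend.
The exception is (A): F's small 2p subshell makes the incoming electron feel strong e⁻–e⁻ repulsion, so Cl actually releases more energy on gaining an electron.

(A)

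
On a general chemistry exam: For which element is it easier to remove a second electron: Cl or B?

Cl

Consider each +1 ion: Cl⁺ still has 6 valence electrons; B⁺ still has 2 valence electrons.
All are still removing valence electrons, so compare the +1 ions as you would atoms: IE_2 generally rises across a period (higher Z_eff) and falls down a group (larger shell), subject to the usual subshell exceptions.
Valence configurations: Cl⁺ [Ne]3s²3p⁴, B⁺ [He]2s².
Tabulated IE_2 (kJ/mol): Cl 2298, B 2427.
So the second ionization energies run Cl < B.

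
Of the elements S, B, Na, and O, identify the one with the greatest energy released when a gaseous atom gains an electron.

S

B is in period 2, group 13; O is in period 2, group 16; Na is in period 3, group 1; S is in period 3, group 16.
Adding an electron releases more energy for atoms nearer the top right (short of the noble gases).
These span different periods and groups, so the two trends combine.
Na > B: this pair runs against the simple trend — see the exception note.
O > Na: both effects reinforce here, so O is clearly the higher of the two.
S > O: this pair runs against the simple trend — see the exception note.
Note the exception: Na has a higher electron affinity than B, contrary to the simple trend — B's ns²np¹ configuration gives only a small electron affinity — the sparsely filled np subshell binds an added electron weakly.
Note the exception: S has a higher electron affinity than O, contrary to the simple trend — the compact 2p subshell of O repels the added electron more than S's larger 3p does.
Approximate values (kJ/mol): B 27, O 141, Na 53, S 200.
The greatest energy released when a gaseous atom gains an electron among these belongs to S.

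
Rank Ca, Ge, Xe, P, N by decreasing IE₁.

N > Xe > P > Ge > Ca

N is in period 2, group 15; P is in period 3, group 15; Ca is in period 4, group 2; Ge is in period 4, group 14; Xe is in period 5, group 18.
Removing the outermost electron gets harder across a period and easier down a group.
These span different periods and groups, so the two trends combine.
Ge > Ca: both are in period 4; the period trend gives Ge the larger value.
P > Ge: relative to Ge, both the across-period and down-group shifts push P's first ionization energy up.
Xe > P: the two effects oppose for this pair; the across-period effect wins (1170 vs 1012 kJ/mol).
N > Xe: the two effects oppose for this pair; the down-group effect wins (1402 vs 1170 kJ/mol).
Approximate values (kJ/mol): N 1402, P 1012, Ca 590, Ge 762, Xe 1170.
So from highest to lowest: N > Xe > P > Ge > Ca.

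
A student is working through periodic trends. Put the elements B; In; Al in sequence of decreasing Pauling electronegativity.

Atoms toward the upper right of the periodic table pull bonding electrons most strongly.
All are in group 13; the group trend (electronegativity increases up the group) applies, with the exception below.
Note the exception: In has a higher electronegativity than Al, contrary to the simple trend — poor shielding by filled d (and f) subshells raises the heavier element's effective nuclear charge more than the simple down-group trend predicts.
For reference (Pauling): B 2.04, Al 1.61, In 1.78.
So from highest to lowest: B > In > Al.

B > In > Al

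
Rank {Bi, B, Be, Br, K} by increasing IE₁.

K < Bi < B < Be < Br

Be is in period 2, group 2; B is in period 2, group 13; K is in period 4, group 1; Br is in period 4, group 17; Bi is in period 6, group 15.
First ionization energy rises across a period (greater Z_eff holds electrons more tightly) and falls down a group (valence electrons are farther from the nucleus).
These span different periods and groups, so the two trends combine.
Bi > K: the two effects oppose for this pair; the across-period effect wins (703 vs 419 kJ/mol).
B > Bi: period and group pull opposite ways; the down-group shift dominates (801 vs 703 kJ/mol).
Be > B: this pair runs against the simple trend — see the exception note.
Br > Be: the two effects oppose for this pair; the across-period effect wins (1140 vs 900 kJ/mol).
Note the exception: Be has a higher first ionization energy than B, contrary to the simple trend — removing B's lone 2p electron is easier than breaking Be's filled 2s².
For reference (kJ/mol): Be 900, B 801, K 419, Br 1140, Bi 703.
So from lowest to highest: K < Bi < B < Be < Br.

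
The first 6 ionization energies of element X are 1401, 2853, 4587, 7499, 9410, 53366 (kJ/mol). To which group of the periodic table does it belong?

Group 15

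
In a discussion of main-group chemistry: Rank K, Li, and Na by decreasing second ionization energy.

After 1 electron has been removed, what remains? K⁺ is the bare [Ar] core; Li⁺ is the bare [He] core; Na⁺ is the bare [Ne] core.
All of these are removing an electron from a noble-gas core or deeper; the smaller core (lower principal quantum number) is held far more tightly, and within a period the higher nuclear charge binds the same core more tightly.
Approximate IE_2 values (kJ/mol): K 3052, Li 7298, Na 4562.
Hence IE_2: K < Na < Li.

Li > Na > K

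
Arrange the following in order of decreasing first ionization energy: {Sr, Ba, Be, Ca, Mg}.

Be > Mg > Ca > Sr > Ba

Be is in period 2, group 2; Mg is in period 3, group 2; Ca is in period 4, group 2; Sr is in period 5, group 2; Ba is in period 6, group 2.
IE₁ increases left→right with effective nuclear charge and decreases top→bottom as the valence shell moves farther out.
All are in group 2, so first ionization energy increases up the group.
So from highest to lowest: Be > Mg > Ca > Sr > Ba.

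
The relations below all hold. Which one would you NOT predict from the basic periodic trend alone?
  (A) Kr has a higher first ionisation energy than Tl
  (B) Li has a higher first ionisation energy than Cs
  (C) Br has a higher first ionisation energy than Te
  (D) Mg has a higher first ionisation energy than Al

The general trend: first ionisation energy increases across a period and decreases down a group.
(A) Kr (period 4, group 18) vs Tl (period 6, group 13): the stated order agrees with the simple trend.
(B) Li (period 2, group 1) vs Cs (period 6, group 1): the stated order agrees with the simple trend.
(C) Br (period 4, group 17) vs Te (period 5, group 16): the stated order agrees with the simple trend.
(D) Mg (period 3, group 2) vs Al (period 3, group 13): the stated order contradicts the simple trend.
The exception is (D): Al's single 3p electron is easier to remove than one from Mg's filled 3s².

(D)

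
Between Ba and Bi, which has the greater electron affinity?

Bi

Adding an electron releases more energy for atoms nearer the top right (short of the noble gases).
All lie in period 6, so electron affinity increases left to right.
So Bi has the greater electron affinity (Bi > Ba).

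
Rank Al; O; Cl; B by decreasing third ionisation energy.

O, Cl, B, Al

IE_3 is the cost of taking one more electron from the +2 cation: Al²⁺ still has 1 valence electron; O²⁺ still has 4 valence electrons; Cl²⁺ still has 5 valence electrons; B²⁺ still has 1 valence electron.
All are still removing valence electrons, so compare the +2 ions as you would atoms: IE_3 generally rises across a period (higher Z_eff) and falls down a group (larger shell), subject to the usual subshell exceptions.
Valence configurations: Al²⁺ [Ne]3s¹, O²⁺ [He]2s²2p², Cl²⁺ [Ne]3s²3p³, B²⁺ [He]2s¹.
The numbers (kJ/mol): Al 2745, O 5300, Cl 3822, B 3660.
So the third ionization energies run Al < B < Cl < O.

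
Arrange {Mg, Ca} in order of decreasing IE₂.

The second ionization energy removes an electron from the +1 ion. For each element: Mg⁺ still has 1 valence electron; Ca⁺ still has 1 valence electron.
All are still removing valence electrons, so compare the +1 ions as you would atoms: IE_2 generally rises across a period (higher Z_eff) and falls down a group (larger shell), subject to the usual subshell exceptions.
Valence configurations: Mg⁺ [Ne]3s¹, Ca⁺ [Ar]4s¹.
Approximate IE_2 values (kJ/mol): Mg 1451, Ca 1145.
Putting it together, IE_2: Ca < Mg.

Mg, Ca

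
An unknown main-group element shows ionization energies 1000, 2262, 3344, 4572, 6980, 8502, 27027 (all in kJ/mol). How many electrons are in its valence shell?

Look for the largest jump between consecutive ionization energies: IE7/IE6 ≈ 3.2, far larger than any earlier ratio.
That jump marks the point where a core electron is being removed. So the atom has 6 valence electrons.

6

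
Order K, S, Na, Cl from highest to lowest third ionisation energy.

IE_3 is the cost of taking one more electron from the +2 cation: K²⁺ is already 1 electron into the core; S²⁺ still has 4 valence electrons; Na²⁺ is already 1 electron into the core; Cl²⁺ still has 5 valence electrons.
Core electrons are held far more tightly than valence electrons, so K and Na top the IE_3 order.
Valence configurations: S²⁺ [Ne]3s²3p², Cl²⁺ [Ne]3s²3p³.
Tabulated IE_3 (kJ/mol): K 4420, S 3357, Na 6910, Cl 3822.
Putting it together, IE_3: S < Cl < K < Na.

Na > K > Cl > S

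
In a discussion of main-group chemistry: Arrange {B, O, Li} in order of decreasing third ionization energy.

Li, O, B

Consider each +2 ion: B²⁺ still has 1 valence electron; O²⁺ still has 4 valence electrons; Li²⁺ is already 1 electron into the core.
Breaking into a closed-shell core is much more expensive than removing a leftover valence electron — Li has the largest IE_3 here.
Valence configurations: B²⁺ [He]2s¹, O²⁺ [He]2s²2p².
Approximate IE_3 values (kJ/mol): B 3660, O 5300, Li 11815.
Putting it together, IE_3: B < O < Li.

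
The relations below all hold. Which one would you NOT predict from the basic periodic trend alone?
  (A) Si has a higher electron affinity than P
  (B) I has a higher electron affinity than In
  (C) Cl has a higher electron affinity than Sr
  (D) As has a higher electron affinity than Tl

The general trend: electron affinity increases across a period and decreases down a group.
(A) Si (period 3, group 14) vs P (period 3, group 15): the stated order contradicts the simple trend.
(B) I (period 5, group 17) vs In (period 5, group 13): the stated order agrees with the simple trend.
(C) Cl (period 3, group 17) vs Sr (period 5, group 2): the stated order agrees with the simple trend.
(D) As (period 4, group 15) vs Tl (period 6, group 13): the stated order agrees with the simple trend.
The exception is (A): adding an electron to P's half-filled 3p³ is unfavourable, so Si (3p²) has the more exothermic EA.

(A)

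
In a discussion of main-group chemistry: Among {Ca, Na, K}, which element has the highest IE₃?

The third ionization energy removes an electron from the +2 ion. For each element: Ca²⁺ is the bare [Ar] core; Na²⁺ is already 1 electron into the core; K²⁺ is already 1 electron into the core.
All of these are removing an electron from a noble-gas core or deeper; the smaller core (lower principal quantum number) is held far more tightly, and within a period the higher nuclear charge binds the same core more tightly.
Approximate IE_3 values (kJ/mol): Ca 4912, Na 6910, K 4420.
Overall IE_3 order: K < Ca < Na.

Na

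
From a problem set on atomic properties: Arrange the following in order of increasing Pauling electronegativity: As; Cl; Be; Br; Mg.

Mg < Be < As < Br < Cl

Atoms toward the upper right of the periodic table pull bonding electrons most strongly.
Neither a single period nor a single group — weigh both effects.
Be > Mg: Be sits above Mg in group 2, so the down-group effect alone puts Be higher.
As > Be: period and group pull opposite ways; the across-period shift dominates (2.18 vs 1.57).
Br > As: Br lies to the right of As in period 4, so the across-period effect alone puts Br higher.
Cl > Br: they share group 17; the group trend gives Cl the larger value.
Tabulated electronegativity (Pauling): Be 1.57, Mg 1.31, Cl 3.16, As 2.18, Br 2.96.
So from lowest to highest: Mg < Be < As < Br < Cl.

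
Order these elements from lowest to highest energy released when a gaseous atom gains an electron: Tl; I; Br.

Br is in period 4, group 17; I is in period 5, group 17; Tl is in period 6, group 13.
Adding an electron releases more energy for atoms nearer the top right (short of the noble gases).
Neither a single period nor a single group — weigh both effects.
I > Tl: relative to Tl, both the across-period and down-group shifts push I's electron affinity up.
Br > I: they share group 17; the group trend gives Br the larger value.
For reference (kJ/mol): Br 325, I 295, Tl 19.
So from lowest to highest: Tl < I < Br.

Tl, I, Br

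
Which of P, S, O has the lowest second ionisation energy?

IE_2 is the cost of taking one more electron from the +1 cation: P⁺ still has 4 valence electrons; S⁺ still has 5 valence electrons; O⁺ still has 5 valence electrons.
All are still removing valence electrons, so compare the +1 ions as you would atoms: IE_2 generally rises across a period (higher Z_eff) and falls down a group (larger shell), subject to the usual subshell exceptions.
Valence configurations: P⁺ [Ne]3s²3p², S⁺ [Ne]3s²3p³, O⁺ [He]2s²2p³.
Approximate IE_2 values (kJ/mol): P 1907, S 2252, O 3388.
Hence IE_2: P < S < O.

P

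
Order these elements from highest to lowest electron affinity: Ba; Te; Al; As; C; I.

Electron affinity generally becomes more exothermic across a period toward the halogens and less exothermic down a group.
These span different periods and groups, so the two trends combine.
Al > Ba: relative to Ba, both the across-period and down-group shifts push Al's electron affinity up.
As > Al: the two effects oppose for this pair; the across-period effect wins (78 vs 42 kJ/mol).
C > As: the two effects oppose for this pair; the down-group effect wins (122 vs 78 kJ/mol).
Te > C: the two effects oppose for this pair; the across-period effect wins (190 vs 122 kJ/mol).
I > Te: I lies to the right of Te in period 5, so the across-period effect alone puts I higher.
Tabulated electron affinity (kJ/mol): C 122, Al 42, As 78, Te 190, I 295, Ba 14.
So from highest to lowest: I > Te > C > As > Al > Ba.

I > Te > C > As > Al > Ba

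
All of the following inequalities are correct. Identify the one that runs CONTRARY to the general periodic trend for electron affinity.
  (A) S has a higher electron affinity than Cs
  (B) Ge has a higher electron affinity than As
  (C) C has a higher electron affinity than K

(B)

The general trend: electron affinity increases across a period and decreases down a group.
(A) S (period 3, group 16) vs Cs (period 6, group 1): the stated order agrees with the simple trend.
(B) Ge (period 4, group 14) vs As (period 4, group 15): the stated order contradicts the simple trend.
(C) C (period 2, group 14) vs K (period 4, group 1): the stated order agrees with the simple trend.
The exception is (B): adding an electron to As's half-filled 4p³ is unfavourable, so Ge (4p²) has the more exothermic EA.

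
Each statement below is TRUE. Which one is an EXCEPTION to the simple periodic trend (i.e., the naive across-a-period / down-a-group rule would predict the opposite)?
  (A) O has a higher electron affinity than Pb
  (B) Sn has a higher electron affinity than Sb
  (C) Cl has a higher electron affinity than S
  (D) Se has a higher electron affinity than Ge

(B)

The general trend: electron affinity increases across a period and decreases down a group.
(A) O (period 2, group 16) vs Pb (period 6, group 14): the stated order agrees with the simple trend.
(B) Sn (period 5, group 14) vs Sb (period 5, group 15): the stated order contradicts the simple trend.
(C) Cl (period 3, group 17) vs S (period 3, group 16): the stated order agrees with the simple trend.
(D) Se (period 4, group 16) vs Ge (period 4, group 14): the stated order agrees with the simple trend.
The exception is (B): adding an electron to Sb's half-filled 5p³ is unfavourable, so Sn has the more exothermic EA.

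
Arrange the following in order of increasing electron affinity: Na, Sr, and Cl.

Na is in period 3, group 1; Cl is in period 3, group 17; Sr is in period 5, group 2.
Atoms with high Z_eff and room in the valence shell (especially the halogens) have the most exothermic electron affinities.
Neither a single period nor a single group — weigh both effects.
Na > Sr: period and group pull opposite ways; the down-group shift dominates (53 vs 5 kJ/mol).
Cl > Na: Cl lies to the right of Na in period 3, so the across-period effect alone puts Cl higher.
Approximate values (kJ/mol): Na 53, Cl 349, Sr 5.
So from lowest to highest: Sr < Na < Cl.

Sr, Na, Cl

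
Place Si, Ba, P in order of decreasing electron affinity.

Si > P > Ba

Adding an electron releases more energy for atoms nearer the top right (short of the noble gases).
Neither a single period nor a single group — weigh both effects.
P > Ba: both effects reinforce here, so P is clearly the higher of the two.
Si > P: this pair runs against the simple trend — see the exception note.
Note the exception: Si has a higher electron affinity than P, contrary to the simple trend — adding an electron to P's half-filled 3p³ is unfavourable, so Si (3p²) has the more exothermic EA.
For reference (kJ/mol): Si 134, P 72, Ba 14.
So from highest to lowest: Si > P > Ba.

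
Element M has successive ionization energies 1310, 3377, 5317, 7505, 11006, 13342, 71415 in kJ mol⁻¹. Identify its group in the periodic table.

Look for the largest jump between consecutive ionization energies: IE7/IE6 ≈ 5.4, far larger than any earlier ratio.
That jump marks the point where a core electron is being removed. So the atom has 6 valence electrons.
A main-group element with 6 valence electrons is in group 16.

Group 16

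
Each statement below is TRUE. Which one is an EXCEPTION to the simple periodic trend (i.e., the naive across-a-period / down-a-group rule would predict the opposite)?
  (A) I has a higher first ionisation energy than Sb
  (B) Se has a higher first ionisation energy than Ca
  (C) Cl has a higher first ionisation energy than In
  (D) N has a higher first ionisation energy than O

(D)

The general trend: first ionisation energy increases across a period and decreases down a group.
(A) I (period 5, group 17) vs Sb (period 5, group 15): the stated order agrees with the simple trend.
(B) Se (period 4, group 16) vs Ca (period 4, group 2): the stated order agrees with the simple trend.
(C) Cl (period 3, group 17) vs In (period 5, group 13): the stated order agrees with the simple trend.
(D) N (period 2, group 15) vs O (period 2, group 16): the stated order contradicts the simple trend.
The exception is (D): pairing an electron in O's 2p⁴ costs repulsion energy, so O ionizes more easily than half-filled N (2p³).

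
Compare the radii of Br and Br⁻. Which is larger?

Forming Br⁻ adds 1 electron to Br. More electron–electron repulsion in the same shell, with unchanged nuclear charge, lets the cloud expand.
An anion is larger than its parent atom: Br⁻ > Br.

Br⁻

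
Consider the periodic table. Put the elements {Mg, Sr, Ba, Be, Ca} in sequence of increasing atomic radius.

Be < Mg < Ca < Sr < Ba

Be is in period 2, group 2; Mg is in period 3, group 2; Ca is in period 4, group 2; Sr is in period 5, group 2; Ba is in period 6, group 2.
Radius decreases left→right (rising Z_eff, same n) and increases top→bottom (higher n).
All are in group 2, so atomic radius increases down the group.
So from smallest to largest: Be < Mg < Ca < Sr < Ba.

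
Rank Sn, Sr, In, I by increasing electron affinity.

Sr is in period 5, group 2; In is in period 5, group 13; Sn is in period 5, group 14; I is in period 5, group 17.
EA tends to increase across a period and decrease down a group, though the pattern is less regular than for IE or radius.
All lie in period 5, so electron affinity increases left to right.
So from lowest to highest: Sr < In < Sn < I.

Sr < In < Sn < I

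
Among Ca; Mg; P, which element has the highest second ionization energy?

P

Consider each +1 ion: Ca⁺ still has 1 valence electron; Mg⁺ still has 1 valence electron; P⁺ still has 4 valence electrons.
All are still removing valence electrons, so compare the +1 ions as you would atoms: IE_2 generally rises across a period (higher Z_eff) and falls down a group (larger shell), subject to the usual subshell exceptions.
Valence configurations: Ca⁺ [Ar]4s¹, Mg⁺ [Ne]3s¹, P⁺ [Ne]3s²3p².
Tabulated IE_2 (kJ/mol): Ca 1145, Mg 1451, P 1907.
So the second ionization energies run Ca < Mg < P.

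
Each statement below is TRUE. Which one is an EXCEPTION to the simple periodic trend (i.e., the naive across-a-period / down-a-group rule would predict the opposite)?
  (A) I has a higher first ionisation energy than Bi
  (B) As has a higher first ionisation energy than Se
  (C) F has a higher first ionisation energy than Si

(B)

The general trend: first ionisation energy increases across a period and decreases down a group.
(A) I (period 5, group 17) vs Bi (period 6, group 15): the stated order agrees with the simple trend.
(B) As (period 4, group 15) vs Se (period 4, group 16): the stated order contradicts the simple trend.
(C) F (period 2, group 17) vs Si (period 3, group 14): the stated order agrees with the simple trend.
The exception is (B): Se (4p⁴) ionizes more easily than half-filled As (4p³).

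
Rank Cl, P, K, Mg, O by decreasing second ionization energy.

O > K > Cl > P > Mg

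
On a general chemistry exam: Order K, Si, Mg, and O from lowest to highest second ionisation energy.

IE_2 is the cost of taking one more electron from the +1 cation: K⁺ is the bare [Ar] core; Si⁺ still has 3 valence electrons; Mg⁺ still has 1 valence electron; O⁺ still has 5 valence electrons.
Usually core removal costs more than valence removal, but here the competition is close: a tightly held n=2 valence electron can cost more to remove than an n=3 core electron, so the actual values have to decide it.
Valence configurations: Si⁺ [Ne]3s²3p¹, Mg⁺ [Ne]3s¹, O⁺ [He]2s²2p³.
Approximate IE_2 values (kJ/mol): K 3052, Si 1577, Mg 1451, O 3388.
Overall IE_2 order: Mg < Si < K < O.

Mg < Si < K < O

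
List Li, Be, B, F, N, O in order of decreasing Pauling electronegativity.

Li is in period 2, group 1; Be is in period 2, group 2; B is in period 2, group 13; N is in period 2, group 15; O is in period 2, group 16; F is in period 2, group 17.
EN rises left→right (higher Z_eff, smaller atoms) and falls top→bottom (larger, more shielded atoms).
All lie in period 2, so electronegativity increases left to right.
So from highest to lowest: F > O > N > B > Be > Li.

F, O, N, B, Be, Li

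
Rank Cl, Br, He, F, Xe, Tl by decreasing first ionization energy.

He is in period 1, group 18; F is in period 2, group 17; Cl is in period 3, group 17; Br is in period 4, group 17; Xe is in period 5, group 18; Tl is in period 6, group 13.
First ionization energy rises across a period (greater Z_eff holds electrons more tightly) and falls down a group (valence electrons are farther from the nucleus).
These span different periods and groups, so the two trends combine.
Br > Tl: relative to Tl, both the across-period and down-group shifts push Br's first ionization energy up.
Xe > Br: period and group pull opposite ways; the across-period shift dominates (1170 vs 1140 kJ/mol).
Cl > Xe: the two effects oppose for this pair; the down-group effect wins (1251 vs 1170 kJ/mol).
F > Cl: they share group 17; the group trend gives F the larger value.
He > F: both effects reinforce here, so He is clearly the higher of the two.
Approximate values (kJ/mol): He 2372, F 1681, Cl 1251, Br 1140, Xe 1170, Tl 589.
So from highest to lowest: He > F > Cl > Xe > Br > Tl.

He > F > Cl > Xe > Br > Tl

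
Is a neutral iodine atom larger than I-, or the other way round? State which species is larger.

I-

Forming I- adds 1 electron to I. More electron–electron repulsion in the same shell, with unchanged nuclear charge, lets the cloud expand.
An anion is larger than its parent atom: I- > I.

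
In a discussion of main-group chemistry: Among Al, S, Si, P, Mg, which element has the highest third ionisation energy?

After 2 electrons have been removed, what remains? Al²⁺ still has 1 valence electron; S²⁺ still has 4 valence electrons; Si²⁺ still has 2 valence electrons; P²⁺ still has 3 valence electrons; Mg²⁺ is the bare [Ne] core.
Breaking into a closed-shell core is much more expensive than removing a leftover valence electron — Mg has the largest IE_3 here.
Valence configurations: Al²⁺ [Ne]3s¹, S²⁺ [Ne]3s²3p², Si²⁺ [Ne]3s², P²⁺ [Ne]3s²3p¹.
P²⁺ loses a lone 3p electron whereas Si²⁺ must break into a filled 3s² pair, so IE_3(Si) > IE_3(P) even though P has the higher nuclear charge.
Approximate IE_3 values (kJ/mol): Al 2745, S 3357, Si 3232, P 2914, Mg 7733.
Hence IE_3: Al < P < Si < S < Mg.

Mg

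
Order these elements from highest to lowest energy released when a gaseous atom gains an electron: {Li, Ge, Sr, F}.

F > Ge > Li > Sr

Li is in period 2, group 1; F is in period 2, group 17; Ge is in period 4, group 14; Sr is in period 5, group 2.
Atoms with high Z_eff and room in the valence shell (especially the halogens) have the most exothermic electron affinities.
Neither a single period nor a single group — weigh both effects.
Li > Sr: period and group pull opposite ways; the down-group shift dominates (60 vs 5 kJ/mol).
Ge > Li: the two effects oppose for this pair; the across-period effect wins (119 vs 60 kJ/mol).
F > Ge: relative to Ge, both the across-period and down-group shifts push F's electron affinity up.
For reference (kJ/mol): Li 60, F 328, Ge 119, Sr 5.
So from highest to lowest: F > Ge > Li > Sr.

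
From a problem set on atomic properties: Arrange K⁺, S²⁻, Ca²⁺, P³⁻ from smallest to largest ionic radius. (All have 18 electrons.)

All of these have 18 electrons, so size is governed by nuclear charge alone: the more protons, the stronger the pull on the same electron cloud, and the smaller the ion.
Nuclear charges: Ca²⁺ (Z=20), K⁺ (Z=19), S²⁻ (Z=16), P³⁻ (Z=15).
Smallest to largest: Ca²⁺ < K⁺ < S²⁻ < P³⁻.

Ca²⁺ < K⁺ < S²⁻ < P³⁻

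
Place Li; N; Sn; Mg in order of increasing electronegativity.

Li < Mg < Sn < N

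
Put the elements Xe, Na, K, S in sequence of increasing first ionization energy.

K, Na, S, Xe

Na is in period 3, group 1; S is in period 3, group 16; K is in period 4, group 1; Xe is in period 5, group 18.
First ionization energy rises across a period (greater Z_eff holds electrons more tightly) and falls down a group (valence electrons are farther from the nucleus).
Neither a single period nor a single group — weigh both effects.
Na > K: Na sits above K in group 1, so the down-group effect alone puts Na higher.
S > Na: both are in period 3; the period trend gives S the larger value.
Xe > S: the two effects oppose for this pair; the across-period effect wins (1170 vs 1000 kJ/mol).
For reference (kJ/mol): Na 496, S 1000, K 419, Xe 1170.
So from lowest to highest: K < Na < S < Xe.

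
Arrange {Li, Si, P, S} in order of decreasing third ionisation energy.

The third ionization energy removes an electron from the +2 ion. For each element: Li²⁺ is already 1 electron into the core; Si²⁺ still has 2 valence electrons; P²⁺ still has 3 valence electrons; S²⁺ still has 4 valence electrons.
Breaking into a closed-shell core is much more expensive than removing a leftover valence electron — Li has the largest IE_3 here.
Valence configurations: Si²⁺ [Ne]3s², P²⁺ [Ne]3s²3p¹, S²⁺ [Ne]3s²3p².
P²⁺ loses a lone 3p electron whereas Si²⁺ must break into a filled 3s² pair, so IE_3(Si) > IE_3(P) even though P has the higher nuclear charge.
The numbers (kJ/mol): Li 11815, Si 3232, P 2914, S 3357.
Hence IE_3: P < Si < S < Li.

Li, S, Si, P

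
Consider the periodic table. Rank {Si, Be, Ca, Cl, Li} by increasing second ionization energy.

IE_2 is the cost of taking one more electron from the +1 cation: Si⁺ still has 3 valence electrons; Be⁺ still has 1 valence electron; Ca⁺ still has 1 valence electron; Cl⁺ still has 6 valence electrons; Li⁺ is the bare [He] core.
Breaking into a closed-shell core is much more expensive than removing a leftover valence electron — Li has the largest IE_2 here.
Valence configurations: Si⁺ [Ne]3s²3p¹, Be⁺ [He]2s¹, Ca⁺ [Ar]4s¹, Cl⁺ [Ne]3s²3p⁴.
Tabulated IE_2 (kJ/mol): Si 1577, Be 1757, Ca 1145, Cl 2298, Li 7298.
Putting it together, IE_2: Ca < Si < Be < Cl < Li.

Ca < Si < Be < Cl < Li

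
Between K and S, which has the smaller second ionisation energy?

S

IE_2 is the cost of taking one more electron from the +1 cation: K⁺ is the bare [Ar] core; S⁺ still has 5 valence electrons.
Pulling an electron out of a noble-gas core costs far more than removing a remaining valence electron, so K sits at the high end of IE_2.
Approximate IE_2 values (kJ/mol): K 3052, S 2252.
Overall IE_2 order: S < K.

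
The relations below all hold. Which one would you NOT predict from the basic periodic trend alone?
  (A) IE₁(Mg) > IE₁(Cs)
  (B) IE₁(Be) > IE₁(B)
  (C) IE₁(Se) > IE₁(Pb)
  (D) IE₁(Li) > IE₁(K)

The general trend: first ionization energy increases across a period and decreases down a group.
(A) Mg (period 3, group 2) vs Cs (period 6, group 1): the stated order agrees with the simple trend.
(B) Be (period 2, group 2) vs B (period 2, group 13): the stated order contradicts the simple trend.
(C) Se (period 4, group 16) vs Pb (period 6, group 14): the stated order agrees with the simple trend.
(D) Li (period 2, group 1) vs K (period 4, group 1): the stated order agrees with the simple trend.
The exception is (B): removing B's lone 2p electron is easier than breaking Be's filled 2s².

(B)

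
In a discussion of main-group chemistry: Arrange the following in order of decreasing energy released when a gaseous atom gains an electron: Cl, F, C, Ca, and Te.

Cl, F, Te, C, Ca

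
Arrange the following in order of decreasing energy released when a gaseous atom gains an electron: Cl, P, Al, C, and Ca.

C is in period 2, group 14; Al is in period 3, group 13; P is in period 3, group 15; Cl is in period 3, group 17; Ca is in period 4, group 2.
Electron affinity generally becomes more exothermic across a period toward the halogens and less exothermic down a group.
Neither a single period nor a single group — weigh both effects.
Al > Ca: both effects reinforce here, so Al is clearly the higher of the two.
P > Al: both are in period 3; the period trend gives P the larger value.
C > P: period and group pull opposite ways; the down-group shift dominates (122 vs 72 kJ/mol).
Cl > C: period and group pull opposite ways; the across-period shift dominates (349 vs 122 kJ/mol).
Approximate values (kJ/mol): C 122, Al 42, P 72, Cl 349, Ca 2.
So from highest to lowest: Cl > C > P > Al > Ca.

Cl > C > P > Al > Ca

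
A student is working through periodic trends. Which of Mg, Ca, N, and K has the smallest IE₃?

K

The third ionization energy removes an electron from the +2 ion. For each element: Mg²⁺ is the bare [Ne] core; Ca²⁺ is the bare [Ar] core; N²⁺ still has 3 valence electrons; K²⁺ is already 1 electron into the core.
Usually core removal costs more than valence removal, but here the competition is close: a tightly held n=2 valence electron can cost more to remove than an n=3 core electron, so the actual values have to decide it.
The numbers (kJ/mol): Mg 7733, Ca 4912, N 4578, K 4420.
Putting it together, IE_3: K < N < Ca < Mg.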